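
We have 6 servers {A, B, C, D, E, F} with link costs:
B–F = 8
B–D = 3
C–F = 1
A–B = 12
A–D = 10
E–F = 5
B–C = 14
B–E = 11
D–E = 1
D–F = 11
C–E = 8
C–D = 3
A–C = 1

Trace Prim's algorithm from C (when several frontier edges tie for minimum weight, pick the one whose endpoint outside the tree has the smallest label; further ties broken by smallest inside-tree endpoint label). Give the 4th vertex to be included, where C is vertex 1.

Grow the tree from C using Prim:
Step 1: cheapest edge leaving the tree is A–C (1); add A.
Step 2: cheapest edge leaving the tree is C–F (1); add F.
Step 3: cheapest edge leaving the tree is C–D (3); add D.
Step 4: cheapest edge leaving the tree is D–E (1); add E.
Step 5: cheapest edge leaving the tree is B–D (3); add B.
Vertex order: C, A, F, D, E, B. The 4th vertex is D.

D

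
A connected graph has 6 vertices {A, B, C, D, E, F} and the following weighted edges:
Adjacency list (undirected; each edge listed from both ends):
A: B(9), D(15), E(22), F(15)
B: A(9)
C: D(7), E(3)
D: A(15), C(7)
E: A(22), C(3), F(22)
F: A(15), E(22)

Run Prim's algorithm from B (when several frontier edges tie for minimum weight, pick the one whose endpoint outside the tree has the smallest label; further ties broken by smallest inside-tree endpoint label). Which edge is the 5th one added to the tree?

Prim's algorithm from B:
Step 1: frontier [A B 9] → take A B (9); add A.
Step 2: frontier [A D 15, A F 15, A E 22] → take A D (15); add D.
Step 3: frontier [A F 15, A E 22, C D 7] → take C D (7); add C.
Step 4: frontier [A F 15, A E 22, C E 3] → take C E (3); add E.
Step 5: frontier [A F 15, E F 22] → take A F (15); add F.
The 5th edge added is A F.

A-F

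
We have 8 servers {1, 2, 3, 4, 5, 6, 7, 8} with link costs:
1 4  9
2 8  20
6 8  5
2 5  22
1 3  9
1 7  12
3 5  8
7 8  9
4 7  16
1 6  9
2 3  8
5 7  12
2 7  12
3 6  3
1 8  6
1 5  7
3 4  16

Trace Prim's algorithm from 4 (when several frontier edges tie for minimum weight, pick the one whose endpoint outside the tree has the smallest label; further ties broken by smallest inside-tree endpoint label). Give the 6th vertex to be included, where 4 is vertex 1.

5

Prim, starting at 4.
Step 1: cheapest edge leaving the tree is 1 4 (9); add 1.
Step 2: cheapest edge leaving the tree is 1 8 (6); add 8.
Step 3: cheapest edge leaving the tree is 6 8 (5); add 6.
Step 4: cheapest edge leaving the tree is 3 6 (3); add 3.
Step 5: cheapest edge leaving the tree is 1 5 (7); add 5.
Step 6: cheapest edge leaving the tree is 2 3 (8); add 2.
Step 7: cheapest edge leaving the tree is 7 8 (9); add 7.
Vertex order: 4, 1, 8, 6, 3, 5, 2, 7. The 6th vertex is 5.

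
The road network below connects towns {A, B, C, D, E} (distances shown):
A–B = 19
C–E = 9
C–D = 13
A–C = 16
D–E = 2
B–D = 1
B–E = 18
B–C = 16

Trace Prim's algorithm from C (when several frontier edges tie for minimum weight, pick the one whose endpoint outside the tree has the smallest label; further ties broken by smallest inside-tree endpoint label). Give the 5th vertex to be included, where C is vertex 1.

Grow the tree from C using Prim:
Step 1: cheapest edge leaving the tree is C–E (9); add E.
Step 2: cheapest edge leaving the tree is D–E (2); add D.
Step 3: cheapest edge leaving the tree is B–D (1); add B.
Step 4: cheapest edge leaving the tree is A–C (16); add A.
Vertex order: C, E, D, B, A. The 5th vertex is A.

A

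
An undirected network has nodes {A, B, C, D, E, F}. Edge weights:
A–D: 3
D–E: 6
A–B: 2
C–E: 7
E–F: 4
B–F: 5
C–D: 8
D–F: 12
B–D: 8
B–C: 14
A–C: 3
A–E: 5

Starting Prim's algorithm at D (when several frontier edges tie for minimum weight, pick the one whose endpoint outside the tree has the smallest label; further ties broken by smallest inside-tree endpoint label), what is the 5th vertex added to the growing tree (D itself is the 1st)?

E

Prim's algorithm from D:
Step 1: cheapest edge leaving the tree is A–D (3); add A.
Step 2: cheapest edge leaving the tree is A–B (2); add B.
Step 3: cheapest edge leaving the tree is A–C (3); add C.
Step 4: cheapest edge leaving the tree is A–E (5); add E.
Step 5: cheapest edge leaving the tree is E–F (4); add F.
Vertex order: D, A, B, C, E, F. The 5th vertex is E.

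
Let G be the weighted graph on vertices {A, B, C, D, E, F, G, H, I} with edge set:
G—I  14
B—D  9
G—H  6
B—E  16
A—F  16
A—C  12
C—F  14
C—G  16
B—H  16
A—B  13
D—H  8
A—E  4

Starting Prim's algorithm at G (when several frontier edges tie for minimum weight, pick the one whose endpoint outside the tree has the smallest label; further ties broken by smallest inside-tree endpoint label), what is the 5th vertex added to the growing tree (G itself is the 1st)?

Prim, starting at G.
Step 1: frontier [G—H 6, G—I 14, C—G 16] → take G—H (6); add H.
Step 2: frontier [G—I 14, C—G 16, D—H 8, B—H 16] → take D—H (8); add D.
Step 3: frontier [B—D 9, G—I 14, C—G 16, B—H 16] → take B—D (9); add B.
Step 4: frontier [A—B 13, B—E 16, G—I 14, C—G 16] → take A—B (13); add A.
Step 5: frontier [A—E 4, A—C 12, A—F 16, B—E 16, G—I 14, C—G 16] → take A—E (4); add E.
Step 6: frontier [A—C 12, A—F 16, G—I 14, C—G 16] → take A—C (12); add C.
Step 7: frontier [A—F 16, C—F 14, G—I 14] → take C—F (14); add F.
Step 8: frontier [G—I 14] → take G—I (14); add I.
Vertex order: G, H, D, B, A, E, C, F, I. The 5th vertex is A.

A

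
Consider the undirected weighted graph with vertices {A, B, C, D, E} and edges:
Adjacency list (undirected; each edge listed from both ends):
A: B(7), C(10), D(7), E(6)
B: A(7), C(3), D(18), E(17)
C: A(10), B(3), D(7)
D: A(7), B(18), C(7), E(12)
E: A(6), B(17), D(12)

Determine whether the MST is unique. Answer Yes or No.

Kruskal: consider edges lightest-first.
B–C (3): add — endpoints in different components.
A–E (6): add — endpoints in different components.
A–B (7): add — endpoints in different components.
A–D (7): add — endpoints in different components.
Non-tree edge C–D has weight 7, equal to the heaviest edge on its tree cycle — swapping gives another MST of the same weight. Not unique.

No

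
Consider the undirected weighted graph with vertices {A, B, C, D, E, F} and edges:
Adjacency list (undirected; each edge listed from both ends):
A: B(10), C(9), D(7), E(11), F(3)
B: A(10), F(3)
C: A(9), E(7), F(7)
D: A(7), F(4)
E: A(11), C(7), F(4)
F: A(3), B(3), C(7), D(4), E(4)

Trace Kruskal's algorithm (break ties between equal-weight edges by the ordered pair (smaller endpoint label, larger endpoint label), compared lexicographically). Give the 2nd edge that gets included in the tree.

B-F

Kruskal's algorithm — process edges by increasing weight (ties by edge label):
A F (3): add — endpoints in different components.
B F (3): add — endpoints in different components.
D F (4): add — endpoints in different components.
E F (4): add — endpoints in different components.
A D (7): skip — A and D already connected.
C E (7): add — endpoints in different components.
The 2nd edge added is B F.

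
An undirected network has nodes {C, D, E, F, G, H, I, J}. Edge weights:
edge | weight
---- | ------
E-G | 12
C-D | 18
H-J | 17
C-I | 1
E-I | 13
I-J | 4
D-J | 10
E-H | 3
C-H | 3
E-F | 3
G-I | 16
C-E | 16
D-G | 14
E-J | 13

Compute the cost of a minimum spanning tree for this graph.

Prim's algorithm from I:
Step 1: frontier [C-I 1, I-J 4, E-I 13, G-I 16] → take C-I (1); add C.
Step 2: frontier [C-H 3, C-E 16, C-D 18, I-J 4, E-I 13, G-I 16] → take C-H (3); add H.
Step 3: frontier [C-E 16, C-D 18, E-H 3, H-J 17, I-J 4, E-I 13, G-I 16] → take E-H (3); add E.
Step 4: frontier [C-D 18, E-F 3, E-G 12, E-J 13, H-J 17, I-J 4, G-I 16] → take E-F (3); add F.
Step 5: frontier [C-D 18, E-G 12, E-J 13, H-J 17, I-J 4, G-I 16] → take I-J (4); add J.
Step 6: frontier [C-D 18, E-G 12, G-I 16, D-J 10] → take D-J (10); add D.
Step 7: frontier [D-G 14, E-G 12, G-I 16] → take E-G (12); add G.
MST edges: C-I, C-H, E-H, E-F, I-J, D-J, E-G; total weight 1+3+3+3+4+10+12 = 36.

36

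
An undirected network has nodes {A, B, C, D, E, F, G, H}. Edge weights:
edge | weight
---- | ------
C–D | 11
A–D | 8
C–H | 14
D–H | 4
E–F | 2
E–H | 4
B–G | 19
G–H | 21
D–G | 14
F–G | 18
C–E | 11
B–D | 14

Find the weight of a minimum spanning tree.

Prim, starting at C.
Step 1: frontier [C–D 11, C–E 11, C–H 14] → take C–D (11); add D.
Step 2: frontier [C–E 11, C–H 14, D–H 4, A–D 8, B–D 14, D–G 14] → take D–H (4); add H.
Step 3: frontier [C–E 11, A–D 8, B–D 14, D–G 14, E–H 4, G–H 21] → take E–H (4); add E.
Step 4: frontier [A–D 8, B–D 14, D–G 14, E–F 2, G–H 21] → take E–F (2); add F.
Step 5: frontier [A–D 8, B–D 14, D–G 14, F–G 18, G–H 21] → take A–D (8); add A.
Step 6: frontier [B–D 14, D–G 14, F–G 18, G–H 21] → take B–D (14); add B.
Step 7: frontier [B–G 19, D–G 14, F–G 18, G–H 21] → take D–G (14); add G.
MST edges: C–D, D–H, E–H, E–F, A–D, B–D, D–G; total weight 11+4+4+2+8+14+14 = 57.

57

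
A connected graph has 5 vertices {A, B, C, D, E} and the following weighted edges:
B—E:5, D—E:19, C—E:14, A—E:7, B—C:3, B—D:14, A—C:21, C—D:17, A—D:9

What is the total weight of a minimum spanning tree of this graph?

Kruskal: consider edges lightest-first.
B—C (3): add. Components now {A} {B,C} {D} {E}
B—E (5): add. Components now {A} {B,C,E} {D}
A—E (7): add. Components now {A,B,C,E} {D}
A—D (9): add. Components now {A,B,C,D,E}
MST edges: B—C, B—E, A—E, A—D; total weight 3+5+7+9 = 24.

24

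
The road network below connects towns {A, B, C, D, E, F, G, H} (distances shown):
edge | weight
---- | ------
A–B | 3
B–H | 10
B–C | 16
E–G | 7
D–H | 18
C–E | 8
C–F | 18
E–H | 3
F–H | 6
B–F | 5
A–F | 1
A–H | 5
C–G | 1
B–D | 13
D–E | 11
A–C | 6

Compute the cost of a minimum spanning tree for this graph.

Sort edges by weight, then run Kruskal:
A–F (1): add — endpoints in different components.
C–G (1): add — endpoints in different components.
A–B (3): add — endpoints in different components.
E–H (3): add — endpoints in different components.
A–H (5): add — endpoints in different components.
B–F (5): skip — B and F already connected.
A–C (6): add — endpoints in different components.
F–H (6): skip — F and H already connected.
E–G (7): skip — E and G already connected.
C–E (8): skip — C and E already connected.
B–H (10): skip — B and H already connected.
D–E (11): add — endpoints in different components.
MST edges: A–F, C–G, A–B, E–H, A–H, A–C, D–E; total weight 1+1+3+3+5+6+11 = 30.

30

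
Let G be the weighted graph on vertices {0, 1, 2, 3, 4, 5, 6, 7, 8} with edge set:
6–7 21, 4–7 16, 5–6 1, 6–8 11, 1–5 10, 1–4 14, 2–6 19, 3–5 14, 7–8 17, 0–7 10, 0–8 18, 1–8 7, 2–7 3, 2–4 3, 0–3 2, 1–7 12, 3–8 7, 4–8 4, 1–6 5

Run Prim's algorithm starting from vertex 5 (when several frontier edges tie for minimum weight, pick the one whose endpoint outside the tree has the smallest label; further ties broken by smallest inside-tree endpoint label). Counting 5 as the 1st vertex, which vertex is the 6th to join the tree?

2

Prim's algorithm from 5:
Step 1: cheapest edge leaving the tree is 5–6 (1); add 6.
Step 2: cheapest edge leaving the tree is 1–6 (5); add 1.
Step 3: cheapest edge leaving the tree is 1–8 (7); add 8.
Step 4: cheapest edge leaving the tree is 4–8 (4); add 4.
Step 5: cheapest edge leaving the tree is 2–4 (3); add 2.
Step 6: cheapest edge leaving the tree is 2–7 (3); add 7.
Step 7: cheapest edge leaving the tree is 3–8 (7); add 3.
Step 8: cheapest edge leaving the tree is 0–3 (2); add 0.
Vertex order: 5, 6, 1, 8, 4, 2, 7, 3, 0. The 6th vertex is 2.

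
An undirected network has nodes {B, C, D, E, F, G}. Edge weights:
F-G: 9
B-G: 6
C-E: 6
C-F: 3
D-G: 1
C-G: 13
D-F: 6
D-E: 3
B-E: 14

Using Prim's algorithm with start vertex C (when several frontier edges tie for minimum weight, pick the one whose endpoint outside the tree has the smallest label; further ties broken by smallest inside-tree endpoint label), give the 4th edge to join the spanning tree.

D-E

Prim's algorithm from C:
Step 1: cheapest edge leaving the tree is C-F (3); add F.
Step 2: cheapest edge leaving the tree is D-F (6); add D.
Step 3: cheapest edge leaving the tree is D-G (1); add G.
Step 4: cheapest edge leaving the tree is D-E (3); add E.
Step 5: cheapest edge leaving the tree is B-G (6); add B.
The 4th edge added is D-E.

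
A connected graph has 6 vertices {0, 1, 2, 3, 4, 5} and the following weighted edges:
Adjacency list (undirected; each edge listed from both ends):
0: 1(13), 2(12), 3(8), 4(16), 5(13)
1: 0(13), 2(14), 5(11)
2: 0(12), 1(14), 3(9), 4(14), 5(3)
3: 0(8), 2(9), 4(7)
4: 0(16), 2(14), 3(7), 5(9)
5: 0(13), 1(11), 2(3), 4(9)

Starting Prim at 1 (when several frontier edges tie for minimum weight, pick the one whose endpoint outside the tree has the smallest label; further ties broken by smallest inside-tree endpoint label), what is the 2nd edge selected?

2-5

Prim, starting at 1.
Step 1: cheapest edge leaving the tree is 1—5 (11); add 5.
Step 2: cheapest edge leaving the tree is 2—5 (3); add 2.
Step 3: cheapest edge leaving the tree is 2—3 (9); add 3.
Step 4: cheapest edge leaving the tree is 3—4 (7); add 4.
Step 5: cheapest edge leaving the tree is 0—3 (8); add 0.
The 2nd edge added is 2—5.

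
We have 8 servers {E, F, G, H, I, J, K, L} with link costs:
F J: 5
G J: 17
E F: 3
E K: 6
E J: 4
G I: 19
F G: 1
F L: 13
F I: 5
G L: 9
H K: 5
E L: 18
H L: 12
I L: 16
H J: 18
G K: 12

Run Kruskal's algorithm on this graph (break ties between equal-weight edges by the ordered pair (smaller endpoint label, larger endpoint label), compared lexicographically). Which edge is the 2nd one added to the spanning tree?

Sort edges by weight, then run Kruskal:
F G (1): add — endpoints in different components.
E F (3): add — endpoints in different components.
E J (4): add — endpoints in different components.
F I (5): add — endpoints in different components.
F J (5): skip — F and J already connected.
H K (5): add — endpoints in different components.
E K (6): add — endpoints in different components.
G L (9): add — endpoints in different components.
The 2nd edge added is E F.

E-F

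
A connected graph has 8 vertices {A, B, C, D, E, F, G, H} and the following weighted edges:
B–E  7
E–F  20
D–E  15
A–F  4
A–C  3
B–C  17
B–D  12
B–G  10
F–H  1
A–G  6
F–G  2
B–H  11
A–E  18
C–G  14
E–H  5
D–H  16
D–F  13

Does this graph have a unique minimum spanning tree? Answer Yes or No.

Kruskal: consider edges lightest-first.
F–H (1): add — endpoints in different components.
F–G (2): add — endpoints in different components.
A–C (3): add — endpoints in different components.
A–F (4): add — endpoints in different components.
E–H (5): add — endpoints in different components.
A–G (6): skip — A and G already connected.
B–E (7): add — endpoints in different components.
B–G (10): skip — B and G already connected.
B–H (11): skip — B and H already connected.
B–D (12): add — endpoints in different components.
Every non-tree edge has weight strictly greater than the heaviest edge on the tree path between its endpoints, so the MST is unique.

Yes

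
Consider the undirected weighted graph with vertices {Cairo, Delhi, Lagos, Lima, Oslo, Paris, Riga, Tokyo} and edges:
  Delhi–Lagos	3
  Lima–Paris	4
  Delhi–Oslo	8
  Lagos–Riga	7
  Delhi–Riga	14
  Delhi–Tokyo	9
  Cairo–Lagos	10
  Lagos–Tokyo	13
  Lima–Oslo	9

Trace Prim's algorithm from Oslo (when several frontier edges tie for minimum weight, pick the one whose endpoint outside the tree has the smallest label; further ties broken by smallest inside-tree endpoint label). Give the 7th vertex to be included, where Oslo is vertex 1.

Tokyo

Prim's algorithm from Oslo:
Step 1: frontier [Delhi–Oslo 8, Lima–Oslo 9] → take Delhi–Oslo (8); add Delhi.
Step 2: frontier [Delhi–Lagos 3, Delhi–Tokyo 9, Delhi–Riga 14, Lima–Oslo 9] → take Delhi–Lagos (3); add Lagos.
Step 3: frontier [Delhi–Tokyo 9, Delhi–Riga 14, Lagos–Riga 7, Cairo–Lagos 10, Lagos–Tokyo 13, Lima–Oslo 9] → take Lagos–Riga (7); add Riga.
Step 4: frontier [Delhi–Tokyo 9, Cairo–Lagos 10, Lagos–Tokyo 13, Lima–Oslo 9] → take Lima–Oslo (9); add Lima.
Step 5: frontier [Delhi–Tokyo 9, Cairo–Lagos 10, Lagos–Tokyo 13, Lima–Paris 4] → take Lima–Paris (4); add Paris.
Step 6: frontier [Delhi–Tokyo 9, Cairo–Lagos 10, Lagos–Tokyo 13] → take Delhi–Tokyo (9); add Tokyo.
Step 7: frontier [Cairo–Lagos 10] → take Cairo–Lagos (10); add Cairo.
Vertex order: Oslo, Delhi, Lagos, Riga, Lima, Paris, Tokyo, Cairo. The 7th vertex is Tokyo.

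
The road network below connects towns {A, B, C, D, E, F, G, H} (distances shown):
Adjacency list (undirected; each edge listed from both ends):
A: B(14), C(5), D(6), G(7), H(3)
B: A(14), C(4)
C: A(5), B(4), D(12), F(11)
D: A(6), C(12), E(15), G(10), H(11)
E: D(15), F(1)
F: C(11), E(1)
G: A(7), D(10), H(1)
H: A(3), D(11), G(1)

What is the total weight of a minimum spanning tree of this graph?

Kruskal's algorithm — process edges by increasing weight (ties by edge label):
E-F (1): add — endpoints in different components.
G-H (1): add — endpoints in different components.
A-H (3): add — endpoints in different components.
B-C (4): add — endpoints in different components.
A-C (5): add — endpoints in different components.
A-D (6): add — endpoints in different components.
A-G (7): skip — A and G already connected.
D-G (10): skip — D and G already connected.
C-F (11): add — endpoints in different components.
MST edges: E-F, G-H, A-H, B-C, A-C, A-D, C-F; total weight 1+1+3+4+5+6+11 = 31.

31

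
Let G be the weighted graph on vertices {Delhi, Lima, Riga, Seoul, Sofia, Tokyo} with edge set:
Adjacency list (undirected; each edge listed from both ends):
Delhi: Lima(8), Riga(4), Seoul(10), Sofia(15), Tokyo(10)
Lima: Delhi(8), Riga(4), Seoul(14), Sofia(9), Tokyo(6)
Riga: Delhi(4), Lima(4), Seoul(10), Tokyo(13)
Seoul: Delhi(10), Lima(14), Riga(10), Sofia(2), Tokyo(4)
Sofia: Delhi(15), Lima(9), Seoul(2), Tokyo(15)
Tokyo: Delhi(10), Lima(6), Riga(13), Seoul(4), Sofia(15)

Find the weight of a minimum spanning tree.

20

Sort edges by weight, then run Kruskal:
Seoul-Sofia (2): add — endpoints in different components.
Delhi-Riga (4): add — endpoints in different components.
Lima-Riga (4): add — endpoints in different components.
Seoul-Tokyo (4): add — endpoints in different components.
Lima-Tokyo (6): add — endpoints in different components.
MST edges: Seoul-Sofia, Delhi-Riga, Lima-Riga, Seoul-Tokyo, Lima-Tokyo; total weight 2+4+4+4+6 = 20.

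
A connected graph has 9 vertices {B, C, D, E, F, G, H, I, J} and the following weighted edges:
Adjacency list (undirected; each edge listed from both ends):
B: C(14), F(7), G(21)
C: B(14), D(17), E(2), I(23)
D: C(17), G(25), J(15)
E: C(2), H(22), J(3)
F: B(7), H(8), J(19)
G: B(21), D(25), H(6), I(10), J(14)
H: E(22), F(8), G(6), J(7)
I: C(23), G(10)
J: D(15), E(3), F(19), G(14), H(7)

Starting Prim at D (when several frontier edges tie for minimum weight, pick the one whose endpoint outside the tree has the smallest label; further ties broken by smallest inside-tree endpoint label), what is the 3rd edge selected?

C-E

Prim's algorithm from D:
Step 1: cheapest edge leaving the tree is D J (15); add J.
Step 2: cheapest edge leaving the tree is E J (3); add E.
Step 3: cheapest edge leaving the tree is C E (2); add C.
Step 4: cheapest edge leaving the tree is H J (7); add H.
Step 5: cheapest edge leaving the tree is G H (6); add G.
Step 6: cheapest edge leaving the tree is F H (8); add F.
Step 7: cheapest edge leaving the tree is B F (7); add B.
Step 8: cheapest edge leaving the tree is G I (10); add I.
The 3rd edge added is C E.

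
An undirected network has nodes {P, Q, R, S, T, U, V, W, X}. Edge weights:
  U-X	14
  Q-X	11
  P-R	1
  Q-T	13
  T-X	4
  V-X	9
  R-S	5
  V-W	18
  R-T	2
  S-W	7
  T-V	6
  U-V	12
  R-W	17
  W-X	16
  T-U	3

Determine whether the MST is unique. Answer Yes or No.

Kruskal: consider edges lightest-first.
P-R (1): add — endpoints in different components.
R-T (2): add — endpoints in different components.
T-U (3): add — endpoints in different components.
T-X (4): add — endpoints in different components.
R-S (5): add — endpoints in different components.
T-V (6): add — endpoints in different components.
S-W (7): add — endpoints in different components.
V-X (9): skip — V and X already connected.
Q-X (11): add — endpoints in different components.
Every non-tree edge has weight strictly greater than the heaviest edge on the tree path between its endpoints, so the MST is unique.

Yes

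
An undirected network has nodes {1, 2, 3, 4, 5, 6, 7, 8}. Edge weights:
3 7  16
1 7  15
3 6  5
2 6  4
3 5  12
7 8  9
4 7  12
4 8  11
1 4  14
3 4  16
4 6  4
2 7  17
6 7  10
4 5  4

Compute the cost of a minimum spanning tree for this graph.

Prim, starting at 8.
Step 1: cheapest edge leaving the tree is 7 8 (9); add 7.
Step 2: cheapest edge leaving the tree is 6 7 (10); add 6.
Step 3: cheapest edge leaving the tree is 2 6 (4); add 2.
Step 4: cheapest edge leaving the tree is 4 6 (4); add 4.
Step 5: cheapest edge leaving the tree is 4 5 (4); add 5.
Step 6: cheapest edge leaving the tree is 3 6 (5); add 3.
Step 7: cheapest edge leaving the tree is 1 4 (14); add 1.
MST edges: 7 8, 6 7, 2 6, 4 6, 4 5, 3 6, 1 4; total weight 9+10+4+4+4+5+14 = 50.

50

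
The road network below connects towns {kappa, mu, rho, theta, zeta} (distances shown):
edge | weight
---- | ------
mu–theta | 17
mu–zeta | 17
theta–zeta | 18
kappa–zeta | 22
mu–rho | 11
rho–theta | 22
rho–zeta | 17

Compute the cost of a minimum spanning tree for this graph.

Prim's algorithm from kappa:
Step 1: cheapest edge leaving the tree is kappa–zeta (22); add zeta.
Step 2: cheapest edge leaving the tree is mu–zeta (17); add mu.
Step 3: cheapest edge leaving the tree is mu–rho (11); add rho.
Step 4: cheapest edge leaving the tree is mu–theta (17); add theta.
MST edges: kappa–zeta, mu–zeta, mu–rho, mu–theta; total weight 22+17+11+17 = 67.

67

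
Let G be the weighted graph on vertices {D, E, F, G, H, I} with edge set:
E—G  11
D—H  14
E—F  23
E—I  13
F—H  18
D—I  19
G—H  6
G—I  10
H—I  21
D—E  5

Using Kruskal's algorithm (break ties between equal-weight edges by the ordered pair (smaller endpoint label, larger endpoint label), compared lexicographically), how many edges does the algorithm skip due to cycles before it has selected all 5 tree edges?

Kruskal's algorithm — process edges by increasing weight (ties by edge label):
D—E (5): add — endpoints in different components.
G—H (6): add — endpoints in different components.
G—I (10): add — endpoints in different components.
E—G (11): add — endpoints in different components.
E—I (13): skip — E and I already connected.
D—H (14): skip — D and H already connected.
F—H (18): add — endpoints in different components.
Edges rejected before the tree was complete: 2.

2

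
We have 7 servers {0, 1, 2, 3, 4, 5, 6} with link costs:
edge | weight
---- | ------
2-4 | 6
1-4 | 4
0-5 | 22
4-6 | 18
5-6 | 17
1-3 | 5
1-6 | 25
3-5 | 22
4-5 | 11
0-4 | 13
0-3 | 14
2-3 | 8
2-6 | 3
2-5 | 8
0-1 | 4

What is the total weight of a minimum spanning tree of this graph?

30

Kruskal's algorithm — process edges by increasing weight (ties by edge label):
2-6 (3): add — endpoints in different components.
0-1 (4): add — endpoints in different components.
1-4 (4): add — endpoints in different components.
1-3 (5): add — endpoints in different components.
2-4 (6): add — endpoints in different components.
2-3 (8): skip — 2 and 3 already connected.
2-5 (8): add — endpoints in different components.
MST edges: 2-6, 0-1, 1-4, 1-3, 2-4, 2-5; total weight 3+4+4+5+6+8 = 30.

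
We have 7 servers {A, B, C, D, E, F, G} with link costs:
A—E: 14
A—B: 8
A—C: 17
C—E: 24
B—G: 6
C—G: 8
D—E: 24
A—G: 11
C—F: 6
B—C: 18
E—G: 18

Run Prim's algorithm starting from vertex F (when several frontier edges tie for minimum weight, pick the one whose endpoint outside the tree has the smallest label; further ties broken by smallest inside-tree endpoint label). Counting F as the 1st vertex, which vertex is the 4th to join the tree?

B

Prim's algorithm from F:
Step 1: frontier [C—F 6] → take C—F (6); add C.
Step 2: frontier [C—G 8, A—C 17, B—C 18, C—E 24] → take C—G (8); add G.
Step 3: frontier [A—C 17, B—C 18, C—E 24, B—G 6, A—G 11, E—G 18] → take B—G (6); add B.
Step 4: frontier [A—B 8, A—C 17, C—E 24, A—G 11, E—G 18] → take A—B (8); add A.
Step 5: frontier [A—E 14, C—E 24, E—G 18] → take A—E (14); add E.
Step 6: frontier [D—E 24] → take D—E (24); add D.
Vertex order: F, C, G, B, A, E, D. The 4th vertex is B.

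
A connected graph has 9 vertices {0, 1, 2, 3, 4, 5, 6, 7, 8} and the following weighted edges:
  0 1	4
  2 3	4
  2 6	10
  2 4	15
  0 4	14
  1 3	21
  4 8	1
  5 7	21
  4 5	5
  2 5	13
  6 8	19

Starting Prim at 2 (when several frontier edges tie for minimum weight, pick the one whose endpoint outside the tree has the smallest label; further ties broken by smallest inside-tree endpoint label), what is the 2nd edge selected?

Prim's algorithm from 2:
Step 1: frontier [2 3 4, 2 6 10, 2 5 13, 2 4 15] → take 2 3 (4); add 3.
Step 2: frontier [2 6 10, 2 5 13, 2 4 15, 1 3 21] → take 2 6 (10); add 6.
Step 3: frontier [2 5 13, 2 4 15, 1 3 21, 6 8 19] → take 2 5 (13); add 5.
Step 4: frontier [2 4 15, 1 3 21, 4 5 5, 5 7 21, 6 8 19] → take 4 5 (5); add 4.
Step 5: frontier [1 3 21, 4 8 1, 0 4 14, 5 7 21, 6 8 19] → take 4 8 (1); add 8.
Step 6: frontier [1 3 21, 0 4 14, 5 7 21] → take 0 4 (14); add 0.
Step 7: frontier [0 1 4, 1 3 21, 5 7 21] → take 0 1 (4); add 1.
Step 8: frontier [5 7 21] → take 5 7 (21); add 7.
The 2nd edge added is 2 6.

2-6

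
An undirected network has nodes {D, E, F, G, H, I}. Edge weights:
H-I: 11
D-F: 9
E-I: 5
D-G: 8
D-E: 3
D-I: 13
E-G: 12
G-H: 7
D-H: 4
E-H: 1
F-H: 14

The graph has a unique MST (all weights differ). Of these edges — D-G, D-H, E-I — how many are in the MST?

Sort edges by weight, then run Kruskal:
E-H (1): add — endpoints in different components.
D-E (3): add — endpoints in different components.
D-H (4): skip — D and H already connected.
E-I (5): add — endpoints in different components.
G-H (7): add — endpoints in different components.
D-G (8): skip — D and G already connected.
D-F (9): add — endpoints in different components.
MST edge set: {E-H, D-E, E-I, G-H, D-F}.
Of the listed edges, {E-I} are in the MST → 1.

1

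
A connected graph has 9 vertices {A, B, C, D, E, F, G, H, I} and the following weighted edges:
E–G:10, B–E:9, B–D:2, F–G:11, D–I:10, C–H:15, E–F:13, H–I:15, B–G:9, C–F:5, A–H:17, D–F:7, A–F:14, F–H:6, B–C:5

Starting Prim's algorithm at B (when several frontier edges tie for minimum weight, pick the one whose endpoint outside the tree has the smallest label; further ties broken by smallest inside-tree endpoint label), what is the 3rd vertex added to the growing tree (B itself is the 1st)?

Grow the tree from B using Prim:
Step 1: cheapest edge leaving the tree is B–D (2); add D.
Step 2: cheapest edge leaving the tree is B–C (5); add C.
Step 3: cheapest edge leaving the tree is C–F (5); add F.
Step 4: cheapest edge leaving the tree is F–H (6); add H.
Step 5: cheapest edge leaving the tree is B–E (9); add E.
Step 6: cheapest edge leaving the tree is B–G (9); add G.
Step 7: cheapest edge leaving the tree is D–I (10); add I.
Step 8: cheapest edge leaving the tree is A–F (14); add A.
Vertex order: B, D, C, F, H, E, G, I, A. The 3rd vertex is C.

C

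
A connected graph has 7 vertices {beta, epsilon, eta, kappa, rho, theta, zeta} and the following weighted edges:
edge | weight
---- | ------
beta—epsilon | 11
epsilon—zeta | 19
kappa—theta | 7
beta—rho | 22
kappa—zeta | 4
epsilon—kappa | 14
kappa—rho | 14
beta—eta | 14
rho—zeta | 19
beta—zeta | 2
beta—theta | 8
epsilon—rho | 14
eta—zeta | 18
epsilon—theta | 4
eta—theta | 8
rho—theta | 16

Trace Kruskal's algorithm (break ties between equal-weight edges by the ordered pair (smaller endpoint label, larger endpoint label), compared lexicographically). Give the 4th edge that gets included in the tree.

Sort edges by weight, then run Kruskal:
beta—zeta (2): add — endpoints in different components.
epsilon—theta (4): add — endpoints in different components.
kappa—zeta (4): add — endpoints in different components.
kappa—theta (7): add — endpoints in different components.
beta—theta (8): skip — theta and beta already connected.
eta—theta (8): add — endpoints in different components.
beta—epsilon (11): skip — beta and epsilon already connected.
beta—eta (14): skip — beta and eta already connected.
epsilon—kappa (14): skip — kappa and epsilon already connected.
epsilon—rho (14): add — endpoints in different components.
The 4th edge added is kappa—theta.

kappa-theta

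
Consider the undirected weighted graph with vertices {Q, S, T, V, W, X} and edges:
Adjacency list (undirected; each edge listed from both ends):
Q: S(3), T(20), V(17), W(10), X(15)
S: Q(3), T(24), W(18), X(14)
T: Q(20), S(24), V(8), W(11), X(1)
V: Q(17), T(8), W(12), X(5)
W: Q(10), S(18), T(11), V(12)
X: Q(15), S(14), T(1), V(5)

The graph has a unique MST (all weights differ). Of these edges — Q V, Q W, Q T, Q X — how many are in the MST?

1

Kruskal: consider edges lightest-first.
T X (1): add — endpoints in different components.
Q S (3): add — endpoints in different components.
V X (5): add — endpoints in different components.
T V (8): skip — V and T already connected.
Q W (10): add — endpoints in different components.
T W (11): add — endpoints in different components.
MST edge set: {T X, Q S, V X, Q W, T W}.
Of the listed edges, {Q W} are in the MST → 1.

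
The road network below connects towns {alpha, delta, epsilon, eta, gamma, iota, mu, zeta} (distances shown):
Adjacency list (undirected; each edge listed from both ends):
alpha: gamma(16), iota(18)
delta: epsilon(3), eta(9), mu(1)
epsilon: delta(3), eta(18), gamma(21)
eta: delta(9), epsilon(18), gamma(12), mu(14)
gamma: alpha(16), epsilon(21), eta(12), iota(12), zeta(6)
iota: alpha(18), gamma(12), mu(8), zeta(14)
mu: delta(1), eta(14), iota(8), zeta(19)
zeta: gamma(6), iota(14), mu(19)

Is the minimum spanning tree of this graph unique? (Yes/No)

Kruskal: consider edges lightest-first.
delta-mu (1): add — endpoints in different components.
delta-epsilon (3): add — endpoints in different components.
gamma-zeta (6): add — endpoints in different components.
iota-mu (8): add — endpoints in different components.
delta-eta (9): add — endpoints in different components.
eta-gamma (12): add — endpoints in different components.
gamma-iota (12): skip — gamma and iota already connected.
eta-mu (14): skip — eta and mu already connected.
iota-zeta (14): skip — zeta and iota already connected.
alpha-gamma (16): add — endpoints in different components.
Non-tree edge gamma-iota has weight 12, equal to the heaviest edge on its tree cycle — swapping gives another MST of the same weight. Not unique.

No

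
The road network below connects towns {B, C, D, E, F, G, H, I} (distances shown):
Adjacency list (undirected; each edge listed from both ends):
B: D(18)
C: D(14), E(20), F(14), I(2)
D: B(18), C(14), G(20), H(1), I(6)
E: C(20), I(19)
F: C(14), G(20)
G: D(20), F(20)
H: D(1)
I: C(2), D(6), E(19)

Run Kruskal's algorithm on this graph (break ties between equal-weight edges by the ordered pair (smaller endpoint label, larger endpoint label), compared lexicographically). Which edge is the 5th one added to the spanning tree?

Kruskal: consider edges lightest-first.
D H (1): add — endpoints in different components.
C I (2): add — endpoints in different components.
D I (6): add — endpoints in different components.
C D (14): skip — C and D already connected.
C F (14): add — endpoints in different components.
B D (18): add — endpoints in different components.
E I (19): add — endpoints in different components.
C E (20): skip — C and E already connected.
D G (20): add — endpoints in different components.
The 5th edge added is B D.

B-D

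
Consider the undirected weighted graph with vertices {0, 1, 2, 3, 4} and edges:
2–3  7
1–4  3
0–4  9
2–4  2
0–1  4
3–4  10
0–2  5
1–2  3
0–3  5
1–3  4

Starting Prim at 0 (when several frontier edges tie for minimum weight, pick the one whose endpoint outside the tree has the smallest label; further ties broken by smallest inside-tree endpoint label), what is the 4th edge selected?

1-3

Prim's algorithm from 0:
Step 1: frontier [0–1 4, 0–2 5, 0–3 5, 0–4 9] → take 0–1 (4); add 1.
Step 2: frontier [0–2 5, 0–3 5, 0–4 9, 1–2 3, 1–4 3, 1–3 4] → take 1–2 (3); add 2.
Step 3: frontier [0–3 5, 0–4 9, 1–4 3, 1–3 4, 2–4 2, 2–3 7] → take 2–4 (2); add 4.
Step 4: frontier [0–3 5, 1–3 4, 2–3 7, 3–4 10] → take 1–3 (4); add 3.
The 4th edge added is 1–3.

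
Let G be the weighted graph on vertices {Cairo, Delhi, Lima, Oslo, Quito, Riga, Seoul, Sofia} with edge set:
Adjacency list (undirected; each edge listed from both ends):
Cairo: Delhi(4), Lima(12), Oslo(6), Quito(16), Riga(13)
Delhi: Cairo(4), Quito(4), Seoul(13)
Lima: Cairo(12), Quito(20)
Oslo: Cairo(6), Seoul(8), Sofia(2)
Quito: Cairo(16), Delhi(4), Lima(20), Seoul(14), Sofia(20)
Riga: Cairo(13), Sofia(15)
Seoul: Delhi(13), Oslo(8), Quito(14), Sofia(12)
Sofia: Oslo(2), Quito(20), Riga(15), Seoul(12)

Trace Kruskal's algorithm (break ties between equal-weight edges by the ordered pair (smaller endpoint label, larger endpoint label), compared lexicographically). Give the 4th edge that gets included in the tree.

Sort edges by weight, then run Kruskal:
Oslo Sofia (2): add — endpoints in different components.
Cairo Delhi (4): add — endpoints in different components.
Delhi Quito (4): add — endpoints in different components.
Cairo Oslo (6): add — endpoints in different components.
Oslo Seoul (8): add — endpoints in different components.
Cairo Lima (12): add — endpoints in different components.
Seoul Sofia (12): skip — Sofia and Seoul already connected.
Cairo Riga (13): add — endpoints in different components.
The 4th edge added is Cairo Oslo.

Cairo-Oslo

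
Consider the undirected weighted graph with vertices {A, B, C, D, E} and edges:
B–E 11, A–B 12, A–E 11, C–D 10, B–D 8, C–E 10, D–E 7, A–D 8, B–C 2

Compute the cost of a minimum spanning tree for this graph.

Grow the tree from C using Prim:
Step 1: cheapest edge leaving the tree is B–C (2); add B.
Step 2: cheapest edge leaving the tree is B–D (8); add D.
Step 3: cheapest edge leaving the tree is D–E (7); add E.
Step 4: cheapest edge leaving the tree is A–D (8); add A.
MST edges: B–C, B–D, D–E, A–D; total weight 2+8+7+8 = 25.

25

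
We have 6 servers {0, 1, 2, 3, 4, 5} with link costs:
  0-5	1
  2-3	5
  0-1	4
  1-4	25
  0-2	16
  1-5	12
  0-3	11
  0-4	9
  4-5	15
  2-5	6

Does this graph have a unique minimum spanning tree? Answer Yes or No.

Yes

Kruskal: consider edges lightest-first.
0-5 (1): add — endpoints in different components.
0-1 (4): add — endpoints in different components.
2-3 (5): add — endpoints in different components.
2-5 (6): add — endpoints in different components.
0-4 (9): add — endpoints in different components.
Every non-tree edge has weight strictly greater than the heaviest edge on the tree path between its endpoints, so the MST is unique.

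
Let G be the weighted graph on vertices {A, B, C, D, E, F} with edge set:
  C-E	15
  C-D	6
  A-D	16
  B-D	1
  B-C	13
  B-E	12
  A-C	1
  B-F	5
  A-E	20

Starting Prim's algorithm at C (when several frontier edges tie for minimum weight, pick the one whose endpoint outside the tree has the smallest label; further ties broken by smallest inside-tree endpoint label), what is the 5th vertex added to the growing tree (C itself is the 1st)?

F

Prim, starting at C.
Step 1: cheapest edge leaving the tree is A-C (1); add A.
Step 2: cheapest edge leaving the tree is C-D (6); add D.
Step 3: cheapest edge leaving the tree is B-D (1); add B.
Step 4: cheapest edge leaving the tree is B-F (5); add F.
Step 5: cheapest edge leaving the tree is B-E (12); add E.
Vertex order: C, A, D, B, F, E. The 5th vertex is F.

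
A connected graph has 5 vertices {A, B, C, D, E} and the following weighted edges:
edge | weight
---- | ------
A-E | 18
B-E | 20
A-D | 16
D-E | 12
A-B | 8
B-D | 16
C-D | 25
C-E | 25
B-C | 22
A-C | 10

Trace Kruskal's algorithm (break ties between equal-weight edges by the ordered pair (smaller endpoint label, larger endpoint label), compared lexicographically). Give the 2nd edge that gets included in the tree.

Kruskal's algorithm — process edges by increasing weight (ties by edge label):
A-B (8): add. Components now {A,B} {C} {D} {E}
A-C (10): add. Components now {A,B,C} {D} {E}
D-E (12): add. Components now {A,B,C} {D,E}
A-D (16): add. Components now {A,B,C,D,E}
The 2nd edge added is A-C.

A-C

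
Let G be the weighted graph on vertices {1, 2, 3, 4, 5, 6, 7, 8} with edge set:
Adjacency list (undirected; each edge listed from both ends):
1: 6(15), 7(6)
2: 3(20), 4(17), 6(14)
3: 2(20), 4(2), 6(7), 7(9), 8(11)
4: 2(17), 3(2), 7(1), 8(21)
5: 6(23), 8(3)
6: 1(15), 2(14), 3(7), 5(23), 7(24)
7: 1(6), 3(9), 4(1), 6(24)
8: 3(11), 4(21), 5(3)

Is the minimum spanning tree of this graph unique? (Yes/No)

Yes

Kruskal's algorithm — process edges by increasing weight (ties by edge label):
4–7 (1): add — endpoints in different components.
3–4 (2): add — endpoints in different components.
5–8 (3): add — endpoints in different components.
1–7 (6): add — endpoints in different components.
3–6 (7): add — endpoints in different components.
3–7 (9): skip — 3 and 7 already connected.
3–8 (11): add — endpoints in different components.
2–6 (14): add — endpoints in different components.
Every non-tree edge has weight strictly greater than the heaviest edge on the tree path between its endpoints, so the MST is unique.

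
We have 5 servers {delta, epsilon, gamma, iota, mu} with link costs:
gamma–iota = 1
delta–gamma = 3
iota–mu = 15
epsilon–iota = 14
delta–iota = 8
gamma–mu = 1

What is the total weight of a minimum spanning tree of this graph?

19

Prim, starting at gamma.
Step 1: cheapest edge leaving the tree is gamma–iota (1); add iota.
Step 2: cheapest edge leaving the tree is gamma–mu (1); add mu.
Step 3: cheapest edge leaving the tree is delta–gamma (3); add delta.
Step 4: cheapest edge leaving the tree is epsilon–iota (14); add epsilon.
MST edges: gamma–iota, gamma–mu, delta–gamma, epsilon–iota; total weight 1+1+3+14 = 19.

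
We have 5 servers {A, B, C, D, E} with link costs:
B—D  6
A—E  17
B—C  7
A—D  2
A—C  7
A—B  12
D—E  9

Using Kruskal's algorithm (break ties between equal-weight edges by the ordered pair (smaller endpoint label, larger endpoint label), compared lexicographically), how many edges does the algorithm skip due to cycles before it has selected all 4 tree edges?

1

Kruskal's algorithm — process edges by increasing weight (ties by edge label):
A—D (2): add — endpoints in different components.
B—D (6): add — endpoints in different components.
A—C (7): add — endpoints in different components.
B—C (7): skip — B and C already connected.
D—E (9): add — endpoints in different components.
Edges rejected before the tree was complete: 1.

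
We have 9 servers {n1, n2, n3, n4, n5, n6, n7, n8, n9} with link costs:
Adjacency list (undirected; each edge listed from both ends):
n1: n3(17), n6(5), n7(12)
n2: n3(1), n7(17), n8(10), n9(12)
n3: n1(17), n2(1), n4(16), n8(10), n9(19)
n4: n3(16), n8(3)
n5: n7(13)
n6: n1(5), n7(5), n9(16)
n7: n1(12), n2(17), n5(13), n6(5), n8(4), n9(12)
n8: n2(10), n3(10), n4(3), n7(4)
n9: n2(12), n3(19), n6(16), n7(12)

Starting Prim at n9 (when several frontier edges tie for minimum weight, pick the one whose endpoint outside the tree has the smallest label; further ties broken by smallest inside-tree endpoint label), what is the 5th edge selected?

n7-n8

Prim's algorithm from n9:
Step 1: cheapest edge leaving the tree is n2 n9 (12); add n2.
Step 2: cheapest edge leaving the tree is n2 n3 (1); add n3.
Step 3: cheapest edge leaving the tree is n2 n8 (10); add n8.
Step 4: cheapest edge leaving the tree is n4 n8 (3); add n4.
Step 5: cheapest edge leaving the tree is n7 n8 (4); add n7.
Step 6: cheapest edge leaving the tree is n6 n7 (5); add n6.
Step 7: cheapest edge leaving the tree is n1 n6 (5); add n1.
Step 8: cheapest edge leaving the tree is n5 n7 (13); add n5.
The 5th edge added is n7 n8.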